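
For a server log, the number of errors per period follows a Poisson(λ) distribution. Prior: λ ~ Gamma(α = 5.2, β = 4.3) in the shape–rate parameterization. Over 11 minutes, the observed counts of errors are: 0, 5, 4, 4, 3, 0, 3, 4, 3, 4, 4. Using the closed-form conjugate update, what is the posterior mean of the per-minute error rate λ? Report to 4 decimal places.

With a Gamma(shape α, rate β) prior, the Poisson likelihood is conjugate: the posterior is Gamma(α + ΣXᵢ, β + n).
Sum of counts S = 34 over n = 11 minutes.
Posterior: Gamma(α+S, β+n) = Gamma(5.2+34, 4.3+11) = Gamma(39.2, 15.3).
Posterior mean = α/β = 39.2/15.3 = 2.5621.

2.5621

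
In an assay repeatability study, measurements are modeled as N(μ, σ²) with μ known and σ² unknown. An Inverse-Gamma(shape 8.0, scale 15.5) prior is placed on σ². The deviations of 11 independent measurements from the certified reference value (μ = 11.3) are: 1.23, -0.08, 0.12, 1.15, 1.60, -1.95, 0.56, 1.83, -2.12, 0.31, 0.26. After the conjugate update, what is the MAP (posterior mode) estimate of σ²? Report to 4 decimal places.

With known mean μ and an Inverse-Gamma(α, β) prior on σ², the Normal likelihood is conjugate: posterior is Inv-Gamma(α + n/2, β + Σ(xᵢ−μ)²/2).
Σ(xᵢ−μ)² = (1.23)² + (-0.08)² + (0.12)² + (1.15)² + (1.60)² + (-1.95)² + (0.56)² + (1.83)² + (-2.12)² + (0.31)² + (0.26)² = 17.5393.
Posterior: Inv-Gamma(8.0 + 11/2, 15.5 + 17.5393/2) = Inv-Gamma(13.50, 24.26965).
Mode = β/(α+1) = 24.26965/14.50 = 1.6738.

1.6738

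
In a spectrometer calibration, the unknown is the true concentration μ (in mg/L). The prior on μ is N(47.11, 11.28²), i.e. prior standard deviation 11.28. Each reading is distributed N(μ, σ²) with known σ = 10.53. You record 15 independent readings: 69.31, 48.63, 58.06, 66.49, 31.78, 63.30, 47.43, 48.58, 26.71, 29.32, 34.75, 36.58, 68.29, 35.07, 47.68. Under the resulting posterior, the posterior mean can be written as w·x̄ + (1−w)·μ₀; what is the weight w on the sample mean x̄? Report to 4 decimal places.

For Normal data with known variance σ², a Normal(μ₀, σ₀²) prior on μ is conjugate. Posterior precision = 1/σ₀² + n/σ²; posterior mean is the precision-weighted average of μ₀ and x̄.
σ₀² = 11.28² = 127.2384, σ² = 10.53² = 110.8809. Prior precision 1/σ₀² = 1/127.2384; data precision n/σ² = 15/110.8809.
w = (n/σ²)/(1/σ₀² + n/σ²) = n·σ₀²/(σ² + n·σ₀²) = 15·127.2384/(110.8809 + 15·127.2384) = 1908.576/2019.4569 = 0.9451.

0.9451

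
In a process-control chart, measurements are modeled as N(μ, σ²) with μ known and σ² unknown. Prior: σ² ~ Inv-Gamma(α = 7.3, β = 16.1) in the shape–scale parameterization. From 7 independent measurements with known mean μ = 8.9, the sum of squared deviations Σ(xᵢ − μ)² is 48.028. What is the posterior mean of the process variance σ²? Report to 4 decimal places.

4.0933

With known mean μ and an Inverse-Gamma(α, β) prior on σ², the Normal likelihood is conjugate: posterior is Inv-Gamma(α + n/2, β + Σ(xᵢ−μ)²/2).
Posterior: Inv-Gamma(7.3 + 7/2, 16.1 + 48.028/2) = Inv-Gamma(10.80, 40.1140).
E[σ²|data] = β/(α−1) = 40.1140/9.80 = 4.0933.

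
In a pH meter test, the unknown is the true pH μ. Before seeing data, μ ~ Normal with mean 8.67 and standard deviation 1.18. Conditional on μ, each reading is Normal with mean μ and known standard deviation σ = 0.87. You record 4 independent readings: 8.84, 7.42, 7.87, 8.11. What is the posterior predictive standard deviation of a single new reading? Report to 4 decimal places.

0.9610

For Normal data with known variance σ², a Normal(μ₀, σ₀²) prior on μ is conjugate. Posterior precision = 1/σ₀² + n/σ²; posterior mean is the precision-weighted average of μ₀ and x̄.
σ₀² = 1.18² = 1.3924, σ² = 0.87² = 0.7569; σ² + n·σ₀² = 0.7569 + 4·1.3924 = 6.3265.
Posterior precision = 1/σ₀² + n/σ² = 1/1.3924 + 4/0.7569 = (σ² + n·σ₀²)/(σ₀²σ²) = 6.3265/(1.3924·0.7569); posterior variance σₙ² = σ₀²σ²/(σ² + n·σ₀²) = 1.3924·0.7569/6.3265 = 0.166586.
Predictive variance for one new observation = σₙ² + σ² = 1.3924·0.7569/6.3265 + 0.7569 = σ²·(σ₀² + 6.3265)/6.3265 = 0.7569·7.7189/6.3265 = 0.923486; SD = √(0.7569·7.7189/6.3265) = 0.9610.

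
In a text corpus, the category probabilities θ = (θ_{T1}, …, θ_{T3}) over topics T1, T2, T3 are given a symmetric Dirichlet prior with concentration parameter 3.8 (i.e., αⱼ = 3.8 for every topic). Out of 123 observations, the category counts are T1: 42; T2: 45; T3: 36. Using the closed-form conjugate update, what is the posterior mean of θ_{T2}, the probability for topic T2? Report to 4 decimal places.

0.3631

The Dirichlet prior is conjugate to the Multinomial likelihood: each posterior αⱼ = prior αⱼ + observed count nⱼ.
Posterior concentration: (45.8, 48.8, 39.8), total = 134.4.
E[θ_{T2}|data] = α_{T2}/Σα = 48.8/134.4 = 0.3631.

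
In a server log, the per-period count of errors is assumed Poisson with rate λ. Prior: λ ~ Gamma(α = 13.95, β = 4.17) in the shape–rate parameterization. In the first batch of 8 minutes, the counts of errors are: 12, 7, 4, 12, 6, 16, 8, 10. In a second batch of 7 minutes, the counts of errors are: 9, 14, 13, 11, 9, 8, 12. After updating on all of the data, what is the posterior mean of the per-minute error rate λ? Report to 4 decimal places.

8.6046

With a Gamma(shape α, rate β) prior, the Poisson likelihood is conjugate: the posterior is Gamma(α + ΣXᵢ, β + n).
Batch 1: sum of counts S = 75 over n = 8 minutes.
After batch 1: Gamma(α+S, β+n) = Gamma(13.95+75, 4.17+8) = Gamma(88.95, 12.17).
Batch 2: sum of counts S = 76 over n = 7 minutes.
After batch 2: Gamma(α+S, β+n) = Gamma(88.95+76, 12.17+7) = Gamma(164.95, 19.17).
Posterior mean = α/β = 164.95/19.17 = 8.6046.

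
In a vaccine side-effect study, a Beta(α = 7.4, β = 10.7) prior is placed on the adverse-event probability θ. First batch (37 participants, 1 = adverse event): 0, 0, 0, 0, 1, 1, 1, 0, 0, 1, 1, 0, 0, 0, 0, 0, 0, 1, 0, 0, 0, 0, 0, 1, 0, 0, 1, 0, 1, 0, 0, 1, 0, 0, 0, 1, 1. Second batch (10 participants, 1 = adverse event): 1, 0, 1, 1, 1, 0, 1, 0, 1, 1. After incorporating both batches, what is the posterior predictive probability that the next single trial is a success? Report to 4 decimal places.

0.4055

The Beta prior is conjugate to a Binomial/Bernoulli likelihood; the update adds successes to α and failures to β.
After batch 1: Beta(7.4+12, 10.7+25) = Beta(19.4, 35.7).
After batch 2: Beta(19.4+7, 35.7+3) = Beta(26.4, 38.7).
For a single future Bernoulli trial, P(success | data) = α/(α+β) = 0.4055.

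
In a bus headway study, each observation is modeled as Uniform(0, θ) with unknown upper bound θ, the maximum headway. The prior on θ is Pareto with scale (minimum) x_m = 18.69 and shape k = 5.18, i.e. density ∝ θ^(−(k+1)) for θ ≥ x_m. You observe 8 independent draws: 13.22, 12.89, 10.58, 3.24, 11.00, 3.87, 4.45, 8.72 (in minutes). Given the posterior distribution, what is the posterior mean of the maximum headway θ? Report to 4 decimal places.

20.2245

A Pareto(scale x_m, shape k) prior on the upper bound θ of Uniform(0, θ) is conjugate: posterior is Pareto(max(x_m, max xᵢ), k + n).
Sample maximum = 13.22; prior scale x_m = 18.69 → posterior scale = max = 18.69.
Posterior shape = 5.18 + 8 = 13.18.
E[θ|data] = k·x_m/(k−1) = 13.18·18.69/12.18 = 20.2245.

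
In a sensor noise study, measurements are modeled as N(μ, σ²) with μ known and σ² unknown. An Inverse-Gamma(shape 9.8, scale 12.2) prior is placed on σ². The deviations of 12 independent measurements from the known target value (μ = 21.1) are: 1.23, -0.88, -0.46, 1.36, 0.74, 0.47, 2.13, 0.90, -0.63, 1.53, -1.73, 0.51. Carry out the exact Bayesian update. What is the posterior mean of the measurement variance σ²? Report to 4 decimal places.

1.3802

With known mean μ and an Inverse-Gamma(α, β) prior on σ², the Normal likelihood is conjugate: posterior is Inv-Gamma(α + n/2, β + Σ(xᵢ−μ)²/2).
Σ(xᵢ−μ)² = (1.23)² + (-0.88)² + (-0.46)² + (1.36)² + (0.74)² + (0.47)² + (2.13)² + (0.90)² + (-0.63)² + (1.53)² + (-1.73)² + (0.51)² = 16.4547.
Posterior: Inv-Gamma(9.8 + 12/2, 12.2 + 16.4547/2) = Inv-Gamma(15.80, 20.42735).
E[σ²|data] = β/(α−1) = 20.42735/14.80 = 1.3802.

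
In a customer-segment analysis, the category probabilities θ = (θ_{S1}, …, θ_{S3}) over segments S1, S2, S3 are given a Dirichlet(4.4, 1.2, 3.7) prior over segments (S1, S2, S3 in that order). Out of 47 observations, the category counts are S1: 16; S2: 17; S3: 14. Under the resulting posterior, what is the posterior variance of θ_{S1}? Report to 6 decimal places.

The Dirichlet prior is conjugate to the Multinomial likelihood: each posterior αⱼ = prior αⱼ + observed count nⱼ.
Posterior concentration: (20.4, 18.2, 17.7), total = 56.3.
Var[θ_j] = α_j(Σα−α_j)/((Σα)²(Σα+1)) = 20.4·35.9/(56.3²·57.3) = 0.004032.

0.004032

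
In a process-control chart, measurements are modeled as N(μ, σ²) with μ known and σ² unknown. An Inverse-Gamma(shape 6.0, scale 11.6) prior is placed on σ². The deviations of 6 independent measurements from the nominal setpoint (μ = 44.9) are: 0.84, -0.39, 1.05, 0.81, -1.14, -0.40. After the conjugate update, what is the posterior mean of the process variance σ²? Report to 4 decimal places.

With known mean μ and an Inverse-Gamma(α, β) prior on σ², the Normal likelihood is conjugate: posterior is Inv-Gamma(α + n/2, β + Σ(xᵢ−μ)²/2).
Σ(xᵢ−μ)² = (0.84)² + (-0.39)² + (1.05)² + (0.81)² + (-1.14)² + (-0.40)² = 4.0759.
Posterior: Inv-Gamma(6.0 + 6/2, 11.6 + 4.0759/2) = Inv-Gamma(9.00, 13.63795).
E[σ²|data] = β/(α−1) = 13.63795/8.00 = 1.7047.

1.7047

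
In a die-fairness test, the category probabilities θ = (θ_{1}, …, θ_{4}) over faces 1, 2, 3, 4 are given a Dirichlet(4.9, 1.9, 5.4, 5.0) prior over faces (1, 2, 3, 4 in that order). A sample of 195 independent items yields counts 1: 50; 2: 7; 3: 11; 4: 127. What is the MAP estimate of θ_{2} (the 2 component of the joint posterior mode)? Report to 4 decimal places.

0.0379

The Dirichlet prior is conjugate to the Multinomial likelihood: each posterior αⱼ = prior αⱼ + observed count nⱼ.
Posterior concentration: (54.9, 8.9, 16.4, 132.0), total = 212.2.
Joint mode component: (α_{2}−1)/(Σα−K) = 7.9/208.2 = 0.0379.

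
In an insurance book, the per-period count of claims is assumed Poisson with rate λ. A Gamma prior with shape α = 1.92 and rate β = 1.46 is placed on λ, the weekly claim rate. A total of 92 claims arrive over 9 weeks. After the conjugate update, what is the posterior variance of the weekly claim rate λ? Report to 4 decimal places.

With a Gamma(shape α, rate β) prior, the Poisson likelihood is conjugate: the posterior is Gamma(α + ΣXᵢ, β + n).
Posterior: Gamma(α+S, β+n) = Gamma(1.92+92, 1.46+9) = Gamma(93.92, 10.46).
Var = α/β² = 93.92/10.46² = 0.8584.

0.8584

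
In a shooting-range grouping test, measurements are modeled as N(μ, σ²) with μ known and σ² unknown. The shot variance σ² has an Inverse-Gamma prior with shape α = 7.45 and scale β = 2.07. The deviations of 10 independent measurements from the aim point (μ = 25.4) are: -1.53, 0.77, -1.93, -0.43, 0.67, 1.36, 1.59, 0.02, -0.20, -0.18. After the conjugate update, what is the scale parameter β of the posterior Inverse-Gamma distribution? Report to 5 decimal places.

With known mean μ and an Inverse-Gamma(α, β) prior on σ², the Normal likelihood is conjugate: posterior is Inv-Gamma(α + n/2, β + Σ(xᵢ−μ)²/2).
Σ(xᵢ−μ)² = (-1.53)² + (0.77)² + (-1.93)² + (-0.43)² + (0.67)² + (1.36)² + (1.59)² + (0.02)² + (-0.20)² + (-0.18)² = 11.7430.
Posterior: Inv-Gamma(7.45 + 10/2, 2.07 + 11.7430/2) = Inv-Gamma(12.45, 7.94150).
Posterior β = 7.94150.

7.94150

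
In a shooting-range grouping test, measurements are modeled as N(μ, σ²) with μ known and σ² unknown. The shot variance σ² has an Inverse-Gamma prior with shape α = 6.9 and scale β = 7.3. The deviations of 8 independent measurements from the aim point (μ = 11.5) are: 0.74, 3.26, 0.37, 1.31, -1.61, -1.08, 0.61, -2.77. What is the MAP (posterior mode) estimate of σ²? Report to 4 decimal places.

With known mean μ and an Inverse-Gamma(α, β) prior on σ², the Normal likelihood is conjugate: posterior is Inv-Gamma(α + n/2, β + Σ(xᵢ−μ)²/2).
Σ(xᵢ−μ)² = (0.74)² + (3.26)² + (0.37)² + (1.31)² + (-1.61)² + (-1.08)² + (0.61)² + (-2.77)² = 24.8317.
Posterior: Inv-Gamma(6.9 + 8/2, 7.3 + 24.8317/2) = Inv-Gamma(10.90, 19.71585).
Mode = β/(α+1) = 19.71585/11.90 = 1.6568.

1.6568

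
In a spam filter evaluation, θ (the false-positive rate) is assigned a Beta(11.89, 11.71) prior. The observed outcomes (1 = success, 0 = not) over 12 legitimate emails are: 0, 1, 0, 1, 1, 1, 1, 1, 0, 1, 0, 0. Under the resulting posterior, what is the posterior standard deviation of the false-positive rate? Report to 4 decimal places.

0.0825

The Beta prior is conjugate to a Binomial/Bernoulli likelihood; the update adds successes to α and failures to β.
Posterior: Beta(α+k, β+n−k) = Beta(11.89+7, 11.71+5) = Beta(18.89, 16.71).
Var = αβ/((α+β)²(α+β+1)) = 18.89·16.71/(35.60²·36.60) = 0.00680499; SD = √0.00680499 = 0.0825.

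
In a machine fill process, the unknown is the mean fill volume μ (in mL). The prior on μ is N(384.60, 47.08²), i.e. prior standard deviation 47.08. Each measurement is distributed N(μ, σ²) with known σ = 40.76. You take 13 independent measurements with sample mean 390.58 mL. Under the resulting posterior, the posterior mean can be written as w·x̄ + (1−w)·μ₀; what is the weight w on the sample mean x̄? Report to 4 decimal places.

0.9455

For Normal data with known variance σ², a Normal(μ₀, σ₀²) prior on μ is conjugate. Posterior precision = 1/σ₀² + n/σ²; posterior mean is the precision-weighted average of μ₀ and x̄.
σ₀² = 47.08² = 2216.5264, σ² = 40.76² = 1661.3776. Prior precision 1/σ₀² = 1/2216.5264; data precision n/σ² = 13/1661.3776.
w = (n/σ²)/(1/σ₀² + n/σ²) = n·σ₀²/(σ² + n·σ₀²) = 13·2216.5264/(1661.3776 + 13·2216.5264) = 28814.8432/30476.2208 = 0.9455.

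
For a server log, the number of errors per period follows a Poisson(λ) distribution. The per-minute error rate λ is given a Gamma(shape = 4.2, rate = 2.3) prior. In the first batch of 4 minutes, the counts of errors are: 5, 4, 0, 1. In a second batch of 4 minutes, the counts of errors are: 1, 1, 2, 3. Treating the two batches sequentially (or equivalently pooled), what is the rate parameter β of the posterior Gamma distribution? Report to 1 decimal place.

With a Gamma(shape α, rate β) prior, the Poisson likelihood is conjugate: the posterior is Gamma(α + ΣXᵢ, β + n).
Batch 1: sum of counts S = 10 over n = 4 minutes.
After batch 1: Gamma(α+S, β+n) = Gamma(4.2+10, 2.3+4) = Gamma(14.2, 6.3).
Batch 2: sum of counts S = 7 over n = 4 minutes.
After batch 2: Gamma(α+S, β+n) = Gamma(14.2+7, 6.3+4) = Gamma(21.2, 10.3).
Posterior β = 10.3.

10.3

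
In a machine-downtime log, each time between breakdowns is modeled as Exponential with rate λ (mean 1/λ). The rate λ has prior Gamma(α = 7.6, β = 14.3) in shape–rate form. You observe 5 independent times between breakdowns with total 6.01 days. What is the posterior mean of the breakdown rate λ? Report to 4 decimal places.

With a Gamma(shape α, rate β) prior on the exponential rate λ, the posterior after n observations with total T = Σxᵢ is Gamma(α+n, β+T).
Posterior: Gamma(7.6+5, 14.3+6.01) = Gamma(12.6, 20.31).
Posterior mean of λ = α/β = 12.6/20.31 = 0.6204.

0.6204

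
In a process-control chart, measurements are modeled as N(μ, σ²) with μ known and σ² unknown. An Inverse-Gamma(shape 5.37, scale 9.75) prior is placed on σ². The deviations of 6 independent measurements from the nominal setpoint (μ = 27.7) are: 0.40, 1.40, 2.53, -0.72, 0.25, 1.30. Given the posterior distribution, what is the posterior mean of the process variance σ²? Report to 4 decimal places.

With known mean μ and an Inverse-Gamma(α, β) prior on σ², the Normal likelihood is conjugate: posterior is Inv-Gamma(α + n/2, β + Σ(xᵢ−μ)²/2).
Σ(xᵢ−μ)² = (0.40)² + (1.40)² + (2.53)² + (-0.72)² + (0.25)² + (1.30)² = 10.7918.
Posterior: Inv-Gamma(5.37 + 6/2, 9.75 + 10.7918/2) = Inv-Gamma(8.37, 15.14590).
E[σ²|data] = β/(α−1) = 15.14590/7.37 = 2.0551.

2.0551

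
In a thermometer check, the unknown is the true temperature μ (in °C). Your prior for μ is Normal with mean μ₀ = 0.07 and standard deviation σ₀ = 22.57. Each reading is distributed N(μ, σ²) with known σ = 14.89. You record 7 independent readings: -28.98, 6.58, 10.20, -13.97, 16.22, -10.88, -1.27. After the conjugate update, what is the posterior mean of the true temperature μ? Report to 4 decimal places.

For Normal data with known variance σ², a Normal(μ₀, σ₀²) prior on μ is conjugate. Posterior precision = 1/σ₀² + n/σ²; posterior mean is the precision-weighted average of μ₀ and x̄.
Σxᵢ = (-28.98) + 6.58 + 10.20 + (-13.97) + 16.22 + (-10.88) + (-1.27) = -22.1, so n·x̄ = -22.1.
σ₀² = 22.57² = 509.4049, σ² = 14.89² = 221.7121; σ² + n·σ₀² = 221.7121 + 7·509.4049 = 3787.5464.
Posterior mean = (μ₀/σ₀² + n·x̄/σ²)/(1/σ₀² + n/σ²) = (σ²·μ₀ + σ₀²·n·x̄)/(σ² + n·σ₀²) = (221.7121·0.07 + 509.4049·(-22.1))/3787.5464 = -11242.328443/3787.5464 = -2.9682.

-2.9682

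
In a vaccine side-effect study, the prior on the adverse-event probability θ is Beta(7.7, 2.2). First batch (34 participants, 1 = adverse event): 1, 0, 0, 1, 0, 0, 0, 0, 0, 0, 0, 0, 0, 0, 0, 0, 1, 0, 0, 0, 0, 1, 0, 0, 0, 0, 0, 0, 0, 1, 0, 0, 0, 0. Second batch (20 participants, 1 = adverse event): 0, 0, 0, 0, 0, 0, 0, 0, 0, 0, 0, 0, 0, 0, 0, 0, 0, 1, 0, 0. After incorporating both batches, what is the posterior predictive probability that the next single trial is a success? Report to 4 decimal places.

0.2144

The Beta prior is conjugate to a Binomial/Bernoulli likelihood; the update adds successes to α and failures to β.
After batch 1: Beta(7.7+5, 2.2+29) = Beta(12.7, 31.2).
After batch 2: Beta(12.7+1, 31.2+19) = Beta(13.7, 50.2).
For a single future Bernoulli trial, P(success | data) = α/(α+β) = 0.2144.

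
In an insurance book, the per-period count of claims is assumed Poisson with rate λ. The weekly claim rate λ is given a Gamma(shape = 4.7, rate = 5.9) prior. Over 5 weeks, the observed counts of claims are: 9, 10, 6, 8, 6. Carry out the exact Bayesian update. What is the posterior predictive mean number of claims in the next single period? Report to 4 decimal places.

4.0092

With a Gamma(shape α, rate β) prior, the Poisson likelihood is conjugate: the posterior is Gamma(α + ΣXᵢ, β + n).
Sum of counts S = 39 over n = 5 weeks.
Posterior: Gamma(α+S, β+n) = Gamma(4.7+39, 5.9+5) = Gamma(43.7, 10.9).
The predictive distribution for one future period is NegBinom with mean α/β = 4.0092.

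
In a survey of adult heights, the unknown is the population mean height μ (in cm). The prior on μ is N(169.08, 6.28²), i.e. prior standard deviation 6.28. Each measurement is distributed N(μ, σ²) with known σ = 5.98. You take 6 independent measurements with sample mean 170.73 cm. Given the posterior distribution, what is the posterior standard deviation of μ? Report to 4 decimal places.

For Normal data with known variance σ², a Normal(μ₀, σ₀²) prior on μ is conjugate. Posterior precision = 1/σ₀² + n/σ²; posterior mean is the precision-weighted average of μ₀ and x̄.
σ₀² = 6.28² = 39.4384, σ² = 5.98² = 35.7604; σ² + n·σ₀² = 35.7604 + 6·39.4384 = 272.3908.
Posterior precision = 1/σ₀² + n/σ² = 1/39.4384 + 6/35.7604 = (σ² + n·σ₀²)/(σ₀²σ²) = 272.3908/(39.4384·35.7604); posterior variance σₙ² = σ₀²σ²/(σ² + n·σ₀²) = 39.4384·35.7604/272.3908 = 5.177609.
Posterior SD = √σₙ² = √(39.4384·35.7604/272.3908) = 2.2754.

2.2754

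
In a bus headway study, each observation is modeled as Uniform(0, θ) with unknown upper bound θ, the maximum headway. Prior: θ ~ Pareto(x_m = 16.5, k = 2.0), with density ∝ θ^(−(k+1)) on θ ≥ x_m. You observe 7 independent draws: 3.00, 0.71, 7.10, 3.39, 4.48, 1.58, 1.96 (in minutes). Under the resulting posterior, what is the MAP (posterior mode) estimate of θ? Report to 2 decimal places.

16.50

A Pareto(scale x_m, shape k) prior on the upper bound θ of Uniform(0, θ) is conjugate: posterior is Pareto(max(x_m, max xᵢ), k + n).
Sample maximum = 7.10; prior scale x_m = 16.5 → posterior scale = max = 16.50.
Posterior shape = 2.0 + 7 = 9.0.
The Pareto density is decreasing on [x_m, ∞), so the mode is x_m = 16.50.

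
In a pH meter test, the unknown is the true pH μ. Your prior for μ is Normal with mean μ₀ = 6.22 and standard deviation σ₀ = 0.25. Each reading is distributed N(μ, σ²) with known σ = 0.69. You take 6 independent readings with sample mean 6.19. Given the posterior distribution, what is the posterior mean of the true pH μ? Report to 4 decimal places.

6.2068

For Normal data with known variance σ², a Normal(μ₀, σ₀²) prior on μ is conjugate. Posterior precision = 1/σ₀² + n/σ²; posterior mean is the precision-weighted average of μ₀ and x̄.
n·x̄ = 6·6.19 = 37.14.
σ₀² = 0.25² = 0.0625, σ² = 0.69² = 0.4761; σ² + n·σ₀² = 0.4761 + 6·0.0625 = 0.8511.
Posterior mean = (μ₀/σ₀² + n·x̄/σ²)/(1/σ₀² + n/σ²) = (σ²·μ₀ + σ₀²·n·x̄)/(σ² + n·σ₀²) = (0.4761·6.22 + 0.0625·37.14)/0.8511 = 5.282592/0.8511 = 6.2068.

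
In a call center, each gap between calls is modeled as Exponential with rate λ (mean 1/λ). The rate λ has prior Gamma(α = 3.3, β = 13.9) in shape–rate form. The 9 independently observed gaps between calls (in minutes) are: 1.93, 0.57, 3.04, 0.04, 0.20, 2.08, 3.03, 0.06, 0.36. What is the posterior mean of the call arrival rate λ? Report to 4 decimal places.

0.4879

With a Gamma(shape α, rate β) prior on the exponential rate λ, the posterior after n observations with total T = Σxᵢ is Gamma(α+n, β+T).
Sum of observations T = 11.31 minutes; n = 9.
Posterior: Gamma(3.3+9, 13.9+11.31) = Gamma(12.3, 25.21).
Posterior mean of λ = α/β = 12.3/25.21 = 0.4879.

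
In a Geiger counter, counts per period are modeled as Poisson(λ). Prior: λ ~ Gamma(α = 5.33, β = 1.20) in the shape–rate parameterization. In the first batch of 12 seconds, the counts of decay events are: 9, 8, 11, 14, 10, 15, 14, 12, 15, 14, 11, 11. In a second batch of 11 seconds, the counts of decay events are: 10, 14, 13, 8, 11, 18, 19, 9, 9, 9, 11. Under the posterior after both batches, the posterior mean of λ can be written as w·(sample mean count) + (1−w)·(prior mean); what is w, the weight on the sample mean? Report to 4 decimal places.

0.9504

With a Gamma(shape α, rate β) prior, the Poisson likelihood is conjugate: the posterior is Gamma(α + ΣXᵢ, β + n).
Total number of seconds: n = 12 + 11 = 23.
Posterior mean = (α₀+S)/(β₀+n) = [n/(β₀+n)]·(S/n) + [β₀/(β₀+n)]·(α₀/β₀), so only n and β₀ enter the weight.
Weight on data w = n/(β₀+n) = 23/(1.20+23) = 23/24.20 = 0.9504.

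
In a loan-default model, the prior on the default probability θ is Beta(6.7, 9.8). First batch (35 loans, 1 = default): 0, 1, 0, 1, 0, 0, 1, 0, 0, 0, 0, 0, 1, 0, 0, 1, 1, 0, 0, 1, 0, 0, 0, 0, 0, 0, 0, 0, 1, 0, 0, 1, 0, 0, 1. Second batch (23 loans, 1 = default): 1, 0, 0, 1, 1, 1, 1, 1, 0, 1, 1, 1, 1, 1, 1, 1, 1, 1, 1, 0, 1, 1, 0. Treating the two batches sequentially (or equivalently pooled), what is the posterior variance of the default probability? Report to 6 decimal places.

The Beta prior is conjugate to a Binomial/Bernoulli likelihood; the update adds successes to α and failures to β.
After batch 1: Beta(6.7+10, 9.8+25) = Beta(16.7, 34.8).
After batch 2: Beta(16.7+18, 34.8+5) = Beta(34.7, 39.8).
Var = αβ/((α+β)²(α+β+1)) = 34.7·39.8/(74.5²·75.5) = 0.003296.

0.003296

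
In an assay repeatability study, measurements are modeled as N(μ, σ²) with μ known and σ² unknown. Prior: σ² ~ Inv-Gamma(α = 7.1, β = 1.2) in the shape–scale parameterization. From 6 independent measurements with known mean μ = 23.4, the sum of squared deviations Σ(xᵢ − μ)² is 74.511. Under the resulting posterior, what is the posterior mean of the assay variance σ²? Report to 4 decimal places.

With known mean μ and an Inverse-Gamma(α, β) prior on σ², the Normal likelihood is conjugate: posterior is Inv-Gamma(α + n/2, β + Σ(xᵢ−μ)²/2).
Posterior: Inv-Gamma(7.1 + 6/2, 1.2 + 74.511/2) = Inv-Gamma(10.10, 38.4555).
E[σ²|data] = β/(α−1) = 38.4555/9.10 = 4.2259.

4.2259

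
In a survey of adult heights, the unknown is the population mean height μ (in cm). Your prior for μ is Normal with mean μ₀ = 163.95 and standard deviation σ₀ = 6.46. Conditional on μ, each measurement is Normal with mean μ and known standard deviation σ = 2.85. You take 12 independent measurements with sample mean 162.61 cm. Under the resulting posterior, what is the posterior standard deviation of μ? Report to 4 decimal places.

For Normal data with known variance σ², a Normal(μ₀, σ₀²) prior on μ is conjugate. Posterior precision = 1/σ₀² + n/σ²; posterior mean is the precision-weighted average of μ₀ and x̄.
σ₀² = 6.46² = 41.7316, σ² = 2.85² = 8.1225; σ² + n·σ₀² = 8.1225 + 12·41.7316 = 508.9017.
Posterior precision = 1/σ₀² + n/σ² = 1/41.7316 + 12/8.1225 = (σ² + n·σ₀²)/(σ₀²σ²) = 508.9017/(41.7316·8.1225); posterior variance σₙ² = σ₀²σ²/(σ² + n·σ₀²) = 41.7316·8.1225/508.9017 = 0.666072.
Posterior SD = √σₙ² = √(41.7316·8.1225/508.9017) = 0.8161.

0.8161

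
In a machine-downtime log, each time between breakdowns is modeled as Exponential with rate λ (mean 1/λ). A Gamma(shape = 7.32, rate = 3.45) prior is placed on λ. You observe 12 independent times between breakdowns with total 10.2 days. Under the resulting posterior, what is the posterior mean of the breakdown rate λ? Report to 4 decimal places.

With a Gamma(shape α, rate β) prior on the exponential rate λ, the posterior after n observations with total T = Σxᵢ is Gamma(α+n, β+T).
Posterior: Gamma(7.32+12, 3.45+10.2) = Gamma(19.32, 13.65).
Posterior mean of λ = α/β = 19.32/13.65 = 1.4154.

1.4154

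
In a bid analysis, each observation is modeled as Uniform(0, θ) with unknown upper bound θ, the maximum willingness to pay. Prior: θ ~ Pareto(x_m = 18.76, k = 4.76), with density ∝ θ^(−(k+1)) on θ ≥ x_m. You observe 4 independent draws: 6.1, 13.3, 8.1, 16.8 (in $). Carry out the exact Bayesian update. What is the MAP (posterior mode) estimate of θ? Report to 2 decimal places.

A Pareto(scale x_m, shape k) prior on the upper bound θ of Uniform(0, θ) is conjugate: posterior is Pareto(max(x_m, max xᵢ), k + n).
Sample maximum = 16.8; prior scale x_m = 18.76 → posterior scale = max = 18.76.
Posterior shape = 4.76 + 4 = 8.76.
The Pareto density is decreasing on [x_m, ∞), so the mode is x_m = 18.76.

18.76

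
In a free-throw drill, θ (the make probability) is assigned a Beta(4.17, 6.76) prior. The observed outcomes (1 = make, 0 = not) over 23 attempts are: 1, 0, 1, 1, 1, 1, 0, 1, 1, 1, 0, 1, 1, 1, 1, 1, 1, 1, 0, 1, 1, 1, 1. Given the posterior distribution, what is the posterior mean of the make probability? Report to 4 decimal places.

The Beta prior is conjugate to a Binomial/Bernoulli likelihood; the update adds successes to α and failures to β.
Posterior: Beta(α+k, β+n−k) = Beta(4.17+19, 6.76+4) = Beta(23.17, 10.76).
Posterior mean = α/(α+β) = 23.17/33.93 = 0.6829.

0.6829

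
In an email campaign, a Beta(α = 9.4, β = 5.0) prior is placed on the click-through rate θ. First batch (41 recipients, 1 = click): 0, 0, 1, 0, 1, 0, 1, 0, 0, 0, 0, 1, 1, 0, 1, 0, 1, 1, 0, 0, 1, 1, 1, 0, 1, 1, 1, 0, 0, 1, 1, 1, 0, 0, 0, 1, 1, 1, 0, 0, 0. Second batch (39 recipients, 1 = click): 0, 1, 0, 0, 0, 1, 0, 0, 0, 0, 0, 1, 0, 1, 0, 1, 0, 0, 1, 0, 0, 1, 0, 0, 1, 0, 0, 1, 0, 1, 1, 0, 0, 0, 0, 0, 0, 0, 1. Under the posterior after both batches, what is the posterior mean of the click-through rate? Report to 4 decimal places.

0.4386

The Beta prior is conjugate to a Binomial/Bernoulli likelihood; the update adds successes to α and failures to β.
After batch 1: Beta(9.4+20, 5.0+21) = Beta(29.4, 26.0).
After batch 2: Beta(29.4+12, 26.0+27) = Beta(41.4, 53.0).
Posterior mean = α/(α+β) = 41.4/94.4 = 0.4386.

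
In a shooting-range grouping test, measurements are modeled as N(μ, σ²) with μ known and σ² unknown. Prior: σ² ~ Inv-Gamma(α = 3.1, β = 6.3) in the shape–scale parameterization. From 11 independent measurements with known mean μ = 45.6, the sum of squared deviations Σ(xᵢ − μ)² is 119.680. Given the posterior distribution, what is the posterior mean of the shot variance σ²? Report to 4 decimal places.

With known mean μ and an Inverse-Gamma(α, β) prior on σ², the Normal likelihood is conjugate: posterior is Inv-Gamma(α + n/2, β + Σ(xᵢ−μ)²/2).
Posterior: Inv-Gamma(3.1 + 11/2, 6.3 + 119.680/2) = Inv-Gamma(8.60, 66.1400).
E[σ²|data] = β/(α−1) = 66.1400/7.60 = 8.7026.

8.7026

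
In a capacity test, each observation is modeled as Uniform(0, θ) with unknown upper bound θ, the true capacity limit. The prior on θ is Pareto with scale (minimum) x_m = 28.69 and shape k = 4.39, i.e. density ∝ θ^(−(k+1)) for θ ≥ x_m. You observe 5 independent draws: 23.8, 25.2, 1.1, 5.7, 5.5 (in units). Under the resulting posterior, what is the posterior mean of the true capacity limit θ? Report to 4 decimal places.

A Pareto(scale x_m, shape k) prior on the upper bound θ of Uniform(0, θ) is conjugate: posterior is Pareto(max(x_m, max xᵢ), k + n).
Sample maximum = 25.2; prior scale x_m = 28.69 → posterior scale = max = 28.69.
Posterior shape = 4.39 + 5 = 9.39.
E[θ|data] = k·x_m/(k−1) = 9.39·28.69/8.39 = 32.1095.

32.1095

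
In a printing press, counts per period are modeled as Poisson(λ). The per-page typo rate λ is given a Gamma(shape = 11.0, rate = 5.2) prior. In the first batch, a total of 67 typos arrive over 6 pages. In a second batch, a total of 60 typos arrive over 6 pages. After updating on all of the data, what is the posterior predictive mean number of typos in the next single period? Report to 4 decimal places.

8.0233

With a Gamma(shape α, rate β) prior, the Poisson likelihood is conjugate: the posterior is Gamma(α + ΣXᵢ, β + n).
After batch 1: Gamma(α+S, β+n) = Gamma(11.0+67, 5.2+6) = Gamma(78.0, 11.2).
After batch 2: Gamma(α+S, β+n) = Gamma(78.0+60, 11.2+6) = Gamma(138.0, 17.2).
The predictive distribution for one future period is NegBinom with mean α/β = 8.0233.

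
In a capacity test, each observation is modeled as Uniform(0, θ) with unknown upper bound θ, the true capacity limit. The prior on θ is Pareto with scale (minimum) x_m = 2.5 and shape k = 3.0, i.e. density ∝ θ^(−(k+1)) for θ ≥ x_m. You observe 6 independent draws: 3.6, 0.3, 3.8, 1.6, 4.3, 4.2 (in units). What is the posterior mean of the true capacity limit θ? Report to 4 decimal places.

A Pareto(scale x_m, shape k) prior on the upper bound θ of Uniform(0, θ) is conjugate: posterior is Pareto(max(x_m, max xᵢ), k + n).
Sample maximum = 4.3; prior scale x_m = 2.5 → posterior scale = max = 4.3.
Posterior shape = 3.0 + 6 = 9.0.
E[θ|data] = k·x_m/(k−1) = 9.0·4.3/8.0 = 4.8375.

4.8375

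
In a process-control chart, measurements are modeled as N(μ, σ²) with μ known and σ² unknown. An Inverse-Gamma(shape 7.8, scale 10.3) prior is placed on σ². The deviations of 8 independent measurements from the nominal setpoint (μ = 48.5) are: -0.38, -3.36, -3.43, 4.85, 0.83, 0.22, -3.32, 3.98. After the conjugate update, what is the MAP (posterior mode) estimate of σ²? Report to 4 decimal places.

With known mean μ and an Inverse-Gamma(α, β) prior on σ², the Normal likelihood is conjugate: posterior is Inv-Gamma(α + n/2, β + Σ(xᵢ−μ)²/2).
Σ(xᵢ−μ)² = (-0.38)² + (-3.36)² + (-3.43)² + (4.85)² + (0.83)² + (0.22)² + (-3.32)² + (3.98)² = 74.3215.
Posterior: Inv-Gamma(7.8 + 8/2, 10.3 + 74.3215/2) = Inv-Gamma(11.80, 47.46075).
Mode = β/(α+1) = 47.46075/12.80 = 3.7079.

3.7079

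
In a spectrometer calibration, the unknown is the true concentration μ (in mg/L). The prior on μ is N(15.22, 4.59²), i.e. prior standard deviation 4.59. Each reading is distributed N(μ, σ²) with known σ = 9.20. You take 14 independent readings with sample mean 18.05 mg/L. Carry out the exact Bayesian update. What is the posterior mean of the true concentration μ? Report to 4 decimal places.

17.4190

For Normal data with known variance σ², a Normal(μ₀, σ₀²) prior on μ is conjugate. Posterior precision = 1/σ₀² + n/σ²; posterior mean is the precision-weighted average of μ₀ and x̄.
n·x̄ = 14·18.05 = 252.7.
σ₀² = 4.59² = 21.0681, σ² = 9.20² = 84.64; σ² + n·σ₀² = 84.64 + 14·21.0681 = 379.5934.
Posterior mean = (μ₀/σ₀² + n·x̄/σ²)/(1/σ₀² + n/σ²) = (σ²·μ₀ + σ₀²·n·x̄)/(σ² + n·σ₀²) = (84.64·15.22 + 21.0681·252.7)/379.5934 = 6612.12967/379.5934 = 17.4190.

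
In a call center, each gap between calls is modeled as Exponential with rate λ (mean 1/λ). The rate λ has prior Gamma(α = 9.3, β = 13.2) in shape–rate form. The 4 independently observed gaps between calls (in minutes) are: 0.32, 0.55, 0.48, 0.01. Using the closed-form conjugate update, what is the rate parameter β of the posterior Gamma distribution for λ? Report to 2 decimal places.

With a Gamma(shape α, rate β) prior on the exponential rate λ, the posterior after n observations with total T = Σxᵢ is Gamma(α+n, β+T).
Sum of observations T = 1.36 minutes; n = 4.
Posterior: Gamma(9.3+4, 13.2+1.36) = Gamma(13.3, 14.56).
Posterior β = 14.56.

14.56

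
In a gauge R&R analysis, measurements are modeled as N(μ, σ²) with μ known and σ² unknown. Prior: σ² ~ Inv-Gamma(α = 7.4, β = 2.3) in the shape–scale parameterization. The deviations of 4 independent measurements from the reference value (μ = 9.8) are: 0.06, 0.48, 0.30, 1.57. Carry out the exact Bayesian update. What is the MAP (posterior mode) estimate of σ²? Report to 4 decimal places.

0.3552

With known mean μ and an Inverse-Gamma(α, β) prior on σ², the Normal likelihood is conjugate: posterior is Inv-Gamma(α + n/2, β + Σ(xᵢ−μ)²/2).
Σ(xᵢ−μ)² = (0.06)² + (0.48)² + (0.30)² + (1.57)² = 2.7889.
Posterior: Inv-Gamma(7.4 + 4/2, 2.3 + 2.7889/2) = Inv-Gamma(9.40, 3.69445).
Mode = β/(α+1) = 3.69445/10.40 = 0.3552.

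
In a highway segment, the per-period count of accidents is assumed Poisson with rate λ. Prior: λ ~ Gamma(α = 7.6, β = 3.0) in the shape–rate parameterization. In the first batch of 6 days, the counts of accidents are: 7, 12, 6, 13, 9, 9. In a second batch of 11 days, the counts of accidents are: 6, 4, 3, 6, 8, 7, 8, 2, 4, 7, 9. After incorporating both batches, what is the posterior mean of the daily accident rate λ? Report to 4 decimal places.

6.3800

With a Gamma(shape α, rate β) prior, the Poisson likelihood is conjugate: the posterior is Gamma(α + ΣXᵢ, β + n).
Batch 1: sum of counts S = 56 over n = 6 days.
After batch 1: Gamma(α+S, β+n) = Gamma(7.6+56, 3.0+6) = Gamma(63.6, 9.0).
Batch 2: sum of counts S = 64 over n = 11 days.
After batch 2: Gamma(α+S, β+n) = Gamma(63.6+64, 9.0+11) = Gamma(127.6, 20.0).
Posterior mean = α/β = 127.6/20.0 = 6.3800.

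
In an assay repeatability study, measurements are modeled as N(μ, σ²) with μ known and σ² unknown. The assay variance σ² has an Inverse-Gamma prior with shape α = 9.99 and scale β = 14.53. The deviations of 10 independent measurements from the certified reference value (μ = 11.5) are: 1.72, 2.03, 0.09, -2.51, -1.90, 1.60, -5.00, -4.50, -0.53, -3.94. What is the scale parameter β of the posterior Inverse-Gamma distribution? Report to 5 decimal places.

With known mean μ and an Inverse-Gamma(α, β) prior on σ², the Normal likelihood is conjugate: posterior is Inv-Gamma(α + n/2, β + Σ(xᵢ−μ)²/2).
Σ(xᵢ−μ)² = (1.72)² + (2.03)² + (0.09)² + (-2.51)² + (-1.90)² + (1.60)² + (-5.00)² + (-4.50)² + (-0.53)² + (-3.94)² = 80.6120.
Posterior: Inv-Gamma(9.99 + 10/2, 14.53 + 80.6120/2) = Inv-Gamma(14.99, 54.83600).
Posterior β = 54.83600.

54.83600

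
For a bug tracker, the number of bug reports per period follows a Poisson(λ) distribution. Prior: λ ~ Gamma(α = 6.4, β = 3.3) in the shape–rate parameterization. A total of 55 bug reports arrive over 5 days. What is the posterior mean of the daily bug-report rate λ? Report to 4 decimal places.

7.3976

With a Gamma(shape α, rate β) prior, the Poisson likelihood is conjugate: the posterior is Gamma(α + ΣXᵢ, β + n).
Posterior: Gamma(α+S, β+n) = Gamma(6.4+55, 3.3+5) = Gamma(61.4, 8.3).
Posterior mean = α/β = 61.4/8.3 = 7.3976.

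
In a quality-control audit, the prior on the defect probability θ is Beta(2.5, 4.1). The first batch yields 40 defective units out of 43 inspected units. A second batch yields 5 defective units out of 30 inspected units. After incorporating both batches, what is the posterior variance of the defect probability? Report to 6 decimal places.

0.002986

The Beta prior is conjugate to a Binomial/Bernoulli likelihood; the update adds successes to α and failures to β.
After batch 1: Beta(2.5+40, 4.1+3) = Beta(42.5, 7.1).
After batch 2: Beta(42.5+5, 7.1+25) = Beta(47.5, 32.1).
Var = αβ/((α+β)²(α+β+1)) = 47.5·32.1/(79.6²·80.6) = 0.002986.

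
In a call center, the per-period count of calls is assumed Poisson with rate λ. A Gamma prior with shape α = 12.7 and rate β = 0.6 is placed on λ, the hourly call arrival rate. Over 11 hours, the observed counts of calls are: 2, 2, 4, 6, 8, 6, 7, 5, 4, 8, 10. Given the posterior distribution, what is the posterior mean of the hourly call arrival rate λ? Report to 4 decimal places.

6.4397

With a Gamma(shape α, rate β) prior, the Poisson likelihood is conjugate: the posterior is Gamma(α + ΣXᵢ, β + n).
Sum of counts S = 62 over n = 11 hours.
Posterior: Gamma(α+S, β+n) = Gamma(12.7+62, 0.6+11) = Gamma(74.7, 11.6).
Posterior mean = α/β = 74.7/11.6 = 6.4397.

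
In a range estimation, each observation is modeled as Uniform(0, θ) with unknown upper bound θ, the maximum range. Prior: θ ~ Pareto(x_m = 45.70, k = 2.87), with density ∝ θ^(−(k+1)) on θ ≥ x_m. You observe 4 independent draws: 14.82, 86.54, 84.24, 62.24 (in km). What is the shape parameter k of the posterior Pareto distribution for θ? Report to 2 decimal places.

A Pareto(scale x_m, shape k) prior on the upper bound θ of Uniform(0, θ) is conjugate: posterior is Pareto(max(x_m, max xᵢ), k + n).
Sample maximum = 86.54; prior scale x_m = 45.70 → posterior scale = max = 86.54.
Posterior shape = 2.87 + 4 = 6.87.
Posterior shape k = 6.87.

6.87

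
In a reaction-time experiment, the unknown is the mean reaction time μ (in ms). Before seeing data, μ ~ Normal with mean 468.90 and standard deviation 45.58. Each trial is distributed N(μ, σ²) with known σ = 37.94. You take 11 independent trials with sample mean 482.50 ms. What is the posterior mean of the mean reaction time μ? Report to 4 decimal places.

481.6941

For Normal data with known variance σ², a Normal(μ₀, σ₀²) prior on μ is conjugate. Posterior precision = 1/σ₀² + n/σ²; posterior mean is the precision-weighted average of μ₀ and x̄.
n·x̄ = 11·482.50 = 5307.5.
σ₀² = 45.58² = 2077.5364, σ² = 37.94² = 1439.4436; σ² + n·σ₀² = 1439.4436 + 11·2077.5364 = 24292.344.
Posterior mean = (μ₀/σ₀² + n·x̄/σ²)/(1/σ₀² + n/σ²) = (σ²·μ₀ + σ₀²·n·x̄)/(σ² + n·σ₀²) = (1439.4436·468.90 + 2077.5364·5307.5)/24292.344 = 11701479.54704/24292.344 = 481.6941.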